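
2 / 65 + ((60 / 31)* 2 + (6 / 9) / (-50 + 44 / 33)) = 571911 / 147095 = 3.89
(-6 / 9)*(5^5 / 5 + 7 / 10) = -6257 / 15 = -417.13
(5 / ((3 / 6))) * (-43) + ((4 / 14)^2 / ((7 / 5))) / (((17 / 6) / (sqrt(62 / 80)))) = -430 + 6 * sqrt(310) / 5831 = -429.98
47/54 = 0.87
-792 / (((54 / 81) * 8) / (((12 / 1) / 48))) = -297 / 8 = -37.12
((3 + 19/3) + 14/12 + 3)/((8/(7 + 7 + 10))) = 81/2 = 40.50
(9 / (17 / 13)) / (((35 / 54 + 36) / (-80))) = -505440 / 33643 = -15.02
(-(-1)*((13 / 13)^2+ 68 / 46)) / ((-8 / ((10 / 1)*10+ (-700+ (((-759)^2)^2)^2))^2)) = -691422120967473522254583043274913948782424174537 / 184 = -3757728918301486533992299000000000000000000000.00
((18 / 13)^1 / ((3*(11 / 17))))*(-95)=-9690 / 143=-67.76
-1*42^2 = -1764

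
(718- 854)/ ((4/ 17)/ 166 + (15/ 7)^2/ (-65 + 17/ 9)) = 5340849472/ 2801611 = 1906.35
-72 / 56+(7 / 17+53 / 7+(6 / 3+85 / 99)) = 112580 / 11781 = 9.56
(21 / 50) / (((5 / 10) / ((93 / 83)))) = 1953 / 2075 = 0.94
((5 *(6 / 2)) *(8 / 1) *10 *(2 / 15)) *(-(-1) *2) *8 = 2560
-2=-2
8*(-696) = -5568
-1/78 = -0.01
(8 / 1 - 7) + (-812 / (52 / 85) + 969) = -4645 / 13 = -357.31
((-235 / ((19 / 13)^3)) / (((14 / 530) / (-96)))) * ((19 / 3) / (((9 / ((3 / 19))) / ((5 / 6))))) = 10945454000 / 432117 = 25329.84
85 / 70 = 17 / 14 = 1.21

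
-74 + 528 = 454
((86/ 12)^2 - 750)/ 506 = -25151/ 18216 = -1.38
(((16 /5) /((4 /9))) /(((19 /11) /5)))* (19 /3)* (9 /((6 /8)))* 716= 1134144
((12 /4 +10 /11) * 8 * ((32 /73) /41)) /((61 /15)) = 165120 /2008303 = 0.08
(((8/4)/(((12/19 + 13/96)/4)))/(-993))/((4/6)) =-0.02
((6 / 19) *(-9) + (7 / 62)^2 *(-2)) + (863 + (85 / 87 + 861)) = 5471255261 / 3177066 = 1722.11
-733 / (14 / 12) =-4398 / 7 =-628.29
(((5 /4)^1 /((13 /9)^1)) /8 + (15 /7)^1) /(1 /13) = 6555 /224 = 29.26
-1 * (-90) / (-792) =-5 / 44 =-0.11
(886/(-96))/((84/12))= -443/336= -1.32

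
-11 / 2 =-5.50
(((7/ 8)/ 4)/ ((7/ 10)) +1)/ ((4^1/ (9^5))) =1240029/ 64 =19375.45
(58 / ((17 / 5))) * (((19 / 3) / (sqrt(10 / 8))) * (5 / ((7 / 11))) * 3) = 121220 * sqrt(5) / 119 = 2277.78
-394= -394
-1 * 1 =-1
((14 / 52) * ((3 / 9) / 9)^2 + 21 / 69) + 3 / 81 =0.34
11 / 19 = 0.58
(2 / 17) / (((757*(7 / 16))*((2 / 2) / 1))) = 32 / 90083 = 0.00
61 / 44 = 1.39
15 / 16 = 0.94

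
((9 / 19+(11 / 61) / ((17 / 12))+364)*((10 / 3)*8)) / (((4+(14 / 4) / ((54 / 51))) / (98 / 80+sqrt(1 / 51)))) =1816.67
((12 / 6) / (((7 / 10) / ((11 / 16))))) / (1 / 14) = 55 / 2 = 27.50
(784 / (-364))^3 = -21952 / 2197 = -9.99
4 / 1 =4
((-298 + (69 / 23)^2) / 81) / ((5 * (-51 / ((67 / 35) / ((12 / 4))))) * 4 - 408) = 1139 / 640548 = 0.00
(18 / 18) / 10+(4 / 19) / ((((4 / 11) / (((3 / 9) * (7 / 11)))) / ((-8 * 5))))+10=2957 / 570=5.19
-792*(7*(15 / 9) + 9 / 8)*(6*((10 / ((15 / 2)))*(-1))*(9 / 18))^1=40524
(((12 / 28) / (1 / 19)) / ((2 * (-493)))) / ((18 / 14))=-19 / 2958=-0.01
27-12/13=339/13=26.08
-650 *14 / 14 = -650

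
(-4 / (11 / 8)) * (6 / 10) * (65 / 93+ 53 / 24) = -8652 / 1705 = -5.07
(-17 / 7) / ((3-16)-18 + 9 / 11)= 187 / 2324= 0.08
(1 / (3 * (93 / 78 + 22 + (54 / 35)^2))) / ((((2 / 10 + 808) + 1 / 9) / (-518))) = -3172750 / 379824303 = -0.01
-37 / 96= -0.39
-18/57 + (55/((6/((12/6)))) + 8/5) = 5591/285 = 19.62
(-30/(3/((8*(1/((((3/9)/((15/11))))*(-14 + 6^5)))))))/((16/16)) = -0.04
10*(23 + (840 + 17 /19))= 164140 /19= 8638.95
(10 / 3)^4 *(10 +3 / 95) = 1906000 / 1539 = 1238.47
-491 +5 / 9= -4414 / 9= -490.44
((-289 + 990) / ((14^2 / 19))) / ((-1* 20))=-13319 / 3920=-3.40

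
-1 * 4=-4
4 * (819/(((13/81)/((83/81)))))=20916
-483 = -483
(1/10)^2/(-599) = -1/59900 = -0.00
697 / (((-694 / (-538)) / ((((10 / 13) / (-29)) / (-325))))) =374986 / 8503235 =0.04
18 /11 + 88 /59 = 2030 /649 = 3.13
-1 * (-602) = 602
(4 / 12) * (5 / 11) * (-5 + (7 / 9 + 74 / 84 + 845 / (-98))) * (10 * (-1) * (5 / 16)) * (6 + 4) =824375 / 14553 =56.65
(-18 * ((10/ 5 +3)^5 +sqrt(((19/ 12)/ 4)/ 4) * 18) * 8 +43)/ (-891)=4 * sqrt(57)/ 33 +449957/ 891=505.92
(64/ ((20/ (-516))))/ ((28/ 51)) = -105264/ 35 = -3007.54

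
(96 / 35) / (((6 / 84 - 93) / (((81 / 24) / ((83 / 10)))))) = -1296 / 107983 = -0.01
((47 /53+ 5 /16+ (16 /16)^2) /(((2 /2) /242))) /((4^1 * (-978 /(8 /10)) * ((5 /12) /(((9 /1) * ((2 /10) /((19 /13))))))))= -5280561 /16414100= -0.32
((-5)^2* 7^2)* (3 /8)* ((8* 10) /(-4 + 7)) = 12250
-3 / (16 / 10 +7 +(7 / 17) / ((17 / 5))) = -4335 / 12602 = -0.34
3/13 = 0.23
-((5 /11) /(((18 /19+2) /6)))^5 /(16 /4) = -1880287678125 /11086987907072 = -0.17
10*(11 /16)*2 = 55 /4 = 13.75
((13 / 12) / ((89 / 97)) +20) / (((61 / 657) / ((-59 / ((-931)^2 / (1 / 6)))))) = -0.00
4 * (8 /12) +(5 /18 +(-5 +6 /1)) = 71 /18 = 3.94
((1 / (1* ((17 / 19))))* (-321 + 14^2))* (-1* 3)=7125 / 17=419.12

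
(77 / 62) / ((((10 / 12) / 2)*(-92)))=-231 / 7130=-0.03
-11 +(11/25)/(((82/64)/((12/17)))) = -187451/17425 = -10.76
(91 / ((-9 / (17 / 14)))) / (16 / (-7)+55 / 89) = 7.36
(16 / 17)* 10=160 / 17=9.41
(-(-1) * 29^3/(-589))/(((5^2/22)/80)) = -8584928/2945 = -2915.09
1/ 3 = 0.33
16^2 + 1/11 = 2817/11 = 256.09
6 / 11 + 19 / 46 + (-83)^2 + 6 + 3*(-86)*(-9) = 4664287 / 506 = 9217.96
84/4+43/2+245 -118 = 339/2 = 169.50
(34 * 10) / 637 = 340 / 637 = 0.53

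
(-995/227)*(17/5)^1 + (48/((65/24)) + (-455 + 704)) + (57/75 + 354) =44750439/73775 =606.58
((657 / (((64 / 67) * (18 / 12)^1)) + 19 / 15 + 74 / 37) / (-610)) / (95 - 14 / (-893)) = -197945059 / 24843787200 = -0.01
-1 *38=-38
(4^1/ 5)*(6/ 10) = 12/ 25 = 0.48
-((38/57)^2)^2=-16/81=-0.20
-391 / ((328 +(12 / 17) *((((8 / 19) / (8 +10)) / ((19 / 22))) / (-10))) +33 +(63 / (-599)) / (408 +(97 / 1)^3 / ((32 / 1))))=-2851259800385265 / 2632479095263247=-1.08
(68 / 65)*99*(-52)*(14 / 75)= -125664 / 125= -1005.31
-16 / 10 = -8 / 5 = -1.60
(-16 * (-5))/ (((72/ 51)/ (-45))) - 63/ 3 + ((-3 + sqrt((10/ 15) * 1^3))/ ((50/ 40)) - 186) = -13797/ 5 + 4 * sqrt(6)/ 15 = -2758.75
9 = 9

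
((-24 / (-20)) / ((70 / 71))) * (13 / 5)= 2769 / 875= 3.16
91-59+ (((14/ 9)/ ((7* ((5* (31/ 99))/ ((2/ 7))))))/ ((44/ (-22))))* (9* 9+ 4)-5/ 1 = 5485/ 217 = 25.28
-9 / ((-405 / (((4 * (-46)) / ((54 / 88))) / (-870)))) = 4048 / 528525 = 0.01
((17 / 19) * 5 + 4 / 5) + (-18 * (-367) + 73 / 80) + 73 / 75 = 150780037 / 22800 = 6613.16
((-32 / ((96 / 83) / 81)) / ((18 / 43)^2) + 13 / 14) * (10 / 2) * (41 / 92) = -220209155 / 7728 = -28494.97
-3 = -3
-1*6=-6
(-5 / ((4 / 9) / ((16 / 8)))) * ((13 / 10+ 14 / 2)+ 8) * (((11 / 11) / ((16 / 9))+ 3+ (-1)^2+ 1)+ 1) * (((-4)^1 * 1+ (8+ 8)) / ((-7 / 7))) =462105 / 16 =28881.56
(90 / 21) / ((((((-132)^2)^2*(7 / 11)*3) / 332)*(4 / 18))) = 415 / 37566144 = 0.00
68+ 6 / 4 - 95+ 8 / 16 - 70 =-95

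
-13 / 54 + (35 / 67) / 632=-274291 / 1143288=-0.24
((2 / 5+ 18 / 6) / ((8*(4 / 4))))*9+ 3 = 273 / 40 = 6.82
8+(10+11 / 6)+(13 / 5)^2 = 3989 / 150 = 26.59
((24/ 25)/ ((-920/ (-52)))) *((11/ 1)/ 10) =858/ 14375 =0.06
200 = 200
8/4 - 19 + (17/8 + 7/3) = -301/24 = -12.54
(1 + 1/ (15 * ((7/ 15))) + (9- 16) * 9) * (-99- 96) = 84435/ 7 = 12062.14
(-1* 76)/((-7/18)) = 1368/7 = 195.43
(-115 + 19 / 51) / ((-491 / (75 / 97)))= 146150 / 809659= 0.18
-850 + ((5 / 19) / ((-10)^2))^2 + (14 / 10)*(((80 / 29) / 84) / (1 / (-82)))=-10725743113 / 12562800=-853.77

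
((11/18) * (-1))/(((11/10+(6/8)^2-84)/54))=2640/6587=0.40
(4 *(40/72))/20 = 1/9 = 0.11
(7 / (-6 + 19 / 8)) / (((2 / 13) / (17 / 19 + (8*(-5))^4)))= -32132425.02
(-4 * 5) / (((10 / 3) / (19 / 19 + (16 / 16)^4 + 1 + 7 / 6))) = -25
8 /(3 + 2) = 8 /5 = 1.60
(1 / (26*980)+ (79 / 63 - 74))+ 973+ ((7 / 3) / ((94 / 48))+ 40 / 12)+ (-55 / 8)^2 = 82089385759 / 86224320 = 952.04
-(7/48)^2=-49/2304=-0.02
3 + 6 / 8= 15 / 4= 3.75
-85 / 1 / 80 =-17 / 16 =-1.06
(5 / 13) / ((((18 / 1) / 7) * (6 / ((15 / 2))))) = 175 / 936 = 0.19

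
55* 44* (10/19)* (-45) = -1089000/19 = -57315.79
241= 241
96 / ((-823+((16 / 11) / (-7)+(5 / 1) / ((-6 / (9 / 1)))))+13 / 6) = -22176 / 191393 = -0.12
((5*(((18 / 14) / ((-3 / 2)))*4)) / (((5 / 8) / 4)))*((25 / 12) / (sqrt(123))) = -1600*sqrt(123) / 861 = -20.61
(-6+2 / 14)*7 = -41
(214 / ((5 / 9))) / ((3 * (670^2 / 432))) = 69336 / 561125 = 0.12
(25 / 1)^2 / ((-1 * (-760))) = 125 / 152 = 0.82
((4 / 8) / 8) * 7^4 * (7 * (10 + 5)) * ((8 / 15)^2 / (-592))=-16807 / 2220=-7.57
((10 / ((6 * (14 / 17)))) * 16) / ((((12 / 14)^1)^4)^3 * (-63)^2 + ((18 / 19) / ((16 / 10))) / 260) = 108444669307520 / 2090450068256619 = 0.05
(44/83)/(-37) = -44/3071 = -0.01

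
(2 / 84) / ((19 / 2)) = 1 / 399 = 0.00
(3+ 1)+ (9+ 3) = 16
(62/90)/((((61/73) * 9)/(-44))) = -99572/24705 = -4.03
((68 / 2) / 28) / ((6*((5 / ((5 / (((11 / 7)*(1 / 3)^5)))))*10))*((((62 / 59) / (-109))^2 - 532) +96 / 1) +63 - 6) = -372219849 / 34384236754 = -0.01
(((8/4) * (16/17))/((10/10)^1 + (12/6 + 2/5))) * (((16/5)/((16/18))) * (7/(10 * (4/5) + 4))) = 336/289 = 1.16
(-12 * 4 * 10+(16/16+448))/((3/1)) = -31/3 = -10.33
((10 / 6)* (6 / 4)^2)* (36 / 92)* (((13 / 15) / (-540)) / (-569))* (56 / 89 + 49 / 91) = 0.00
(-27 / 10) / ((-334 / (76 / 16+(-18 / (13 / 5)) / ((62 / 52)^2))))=-12447 / 12838960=-0.00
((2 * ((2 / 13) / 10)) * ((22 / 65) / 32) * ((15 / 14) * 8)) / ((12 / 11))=121 / 47320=0.00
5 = 5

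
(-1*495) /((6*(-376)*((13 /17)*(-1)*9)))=-935 /29328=-0.03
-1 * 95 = -95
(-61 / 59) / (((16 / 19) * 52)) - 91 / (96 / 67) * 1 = -9356275 / 147264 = -63.53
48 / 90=8 / 15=0.53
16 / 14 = 8 / 7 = 1.14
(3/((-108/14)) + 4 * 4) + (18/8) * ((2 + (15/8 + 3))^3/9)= 1785119/18432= 96.85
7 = 7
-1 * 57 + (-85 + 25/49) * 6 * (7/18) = -1779/7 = -254.14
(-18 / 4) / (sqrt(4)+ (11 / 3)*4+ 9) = -27 / 154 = -0.18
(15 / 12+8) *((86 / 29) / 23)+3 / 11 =21503 / 14674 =1.47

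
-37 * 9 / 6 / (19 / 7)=-20.45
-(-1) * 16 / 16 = 1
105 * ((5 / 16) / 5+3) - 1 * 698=-6023 / 16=-376.44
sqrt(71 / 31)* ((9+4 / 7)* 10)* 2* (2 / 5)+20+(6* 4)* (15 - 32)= -388+536* sqrt(2201) / 217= -272.12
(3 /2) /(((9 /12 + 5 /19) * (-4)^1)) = -57 /154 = -0.37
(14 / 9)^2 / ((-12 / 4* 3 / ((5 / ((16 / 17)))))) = -4165 / 2916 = -1.43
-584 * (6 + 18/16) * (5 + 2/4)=-45771/2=-22885.50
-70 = -70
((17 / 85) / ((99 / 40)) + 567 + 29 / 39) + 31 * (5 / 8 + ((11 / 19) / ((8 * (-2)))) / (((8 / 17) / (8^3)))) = -633.22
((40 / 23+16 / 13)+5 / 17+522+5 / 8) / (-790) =-21384751 / 32124560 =-0.67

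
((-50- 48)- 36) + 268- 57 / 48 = 2125 / 16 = 132.81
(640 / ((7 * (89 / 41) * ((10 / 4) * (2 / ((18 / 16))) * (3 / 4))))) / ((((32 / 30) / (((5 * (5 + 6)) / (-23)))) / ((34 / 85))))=-162360 / 14329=-11.33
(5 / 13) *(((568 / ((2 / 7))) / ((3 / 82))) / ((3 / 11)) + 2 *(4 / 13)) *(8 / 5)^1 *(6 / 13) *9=509306.00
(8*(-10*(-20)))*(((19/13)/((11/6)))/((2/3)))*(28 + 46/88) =85842000/1573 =54572.16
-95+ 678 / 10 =-136 / 5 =-27.20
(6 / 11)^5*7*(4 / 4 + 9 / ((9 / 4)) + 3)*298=129765888 / 161051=805.74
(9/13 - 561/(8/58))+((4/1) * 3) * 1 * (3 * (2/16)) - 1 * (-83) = -206911/52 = -3979.06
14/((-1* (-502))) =7/251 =0.03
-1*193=-193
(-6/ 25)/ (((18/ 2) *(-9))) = 2/ 675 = 0.00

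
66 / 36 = 11 / 6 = 1.83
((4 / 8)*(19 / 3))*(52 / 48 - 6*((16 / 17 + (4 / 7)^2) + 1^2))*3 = -118.97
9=9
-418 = -418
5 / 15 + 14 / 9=17 / 9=1.89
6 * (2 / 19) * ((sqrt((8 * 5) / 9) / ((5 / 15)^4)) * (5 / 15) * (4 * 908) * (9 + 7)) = 12552192 * sqrt(10) / 19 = 2089132.44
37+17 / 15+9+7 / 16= 11417 / 240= 47.57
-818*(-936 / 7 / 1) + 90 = 766278 / 7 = 109468.29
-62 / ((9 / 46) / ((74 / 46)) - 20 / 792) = -227106 / 353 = -643.36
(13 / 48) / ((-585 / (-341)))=341 / 2160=0.16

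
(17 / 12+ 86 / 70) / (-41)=-1111 / 17220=-0.06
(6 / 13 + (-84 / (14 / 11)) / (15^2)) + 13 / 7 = 13823 / 6825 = 2.03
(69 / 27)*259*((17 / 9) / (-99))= -101269 / 8019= -12.63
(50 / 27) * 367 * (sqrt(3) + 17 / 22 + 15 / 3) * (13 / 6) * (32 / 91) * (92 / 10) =2701120 * sqrt(3) / 567 + 171521120 / 6237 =35751.86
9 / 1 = 9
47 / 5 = 9.40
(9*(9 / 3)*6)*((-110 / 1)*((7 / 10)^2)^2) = -2139291 / 500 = -4278.58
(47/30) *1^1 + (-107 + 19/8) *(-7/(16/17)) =1497053/1920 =779.72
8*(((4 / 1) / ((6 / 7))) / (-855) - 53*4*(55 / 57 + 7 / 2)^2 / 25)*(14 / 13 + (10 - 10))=-4613863408 / 3167775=-1456.50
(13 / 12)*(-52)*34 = -5746 / 3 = -1915.33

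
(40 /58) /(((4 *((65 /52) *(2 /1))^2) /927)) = 3708 /145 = 25.57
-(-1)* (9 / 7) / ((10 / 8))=1.03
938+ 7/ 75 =70357/ 75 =938.09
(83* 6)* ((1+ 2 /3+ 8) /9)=534.89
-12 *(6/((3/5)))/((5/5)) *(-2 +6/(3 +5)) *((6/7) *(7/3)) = 300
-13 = -13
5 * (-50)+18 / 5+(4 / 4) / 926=-1140827 / 4630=-246.40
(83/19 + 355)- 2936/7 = -7988/133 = -60.06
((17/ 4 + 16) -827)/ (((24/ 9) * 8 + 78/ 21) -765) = 67767/ 62156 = 1.09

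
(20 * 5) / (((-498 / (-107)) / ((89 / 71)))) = 476150 / 17679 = 26.93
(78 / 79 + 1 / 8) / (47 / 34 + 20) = 11951 / 229732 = 0.05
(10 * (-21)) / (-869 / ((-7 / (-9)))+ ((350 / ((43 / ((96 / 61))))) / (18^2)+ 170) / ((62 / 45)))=179295165 / 848552722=0.21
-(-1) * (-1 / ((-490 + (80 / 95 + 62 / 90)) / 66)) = 56430 / 417641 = 0.14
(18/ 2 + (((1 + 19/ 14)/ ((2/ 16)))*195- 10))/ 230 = 25733/ 1610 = 15.98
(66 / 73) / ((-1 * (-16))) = 33 / 584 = 0.06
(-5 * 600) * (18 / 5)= -10800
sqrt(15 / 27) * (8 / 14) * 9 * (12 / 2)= 23.00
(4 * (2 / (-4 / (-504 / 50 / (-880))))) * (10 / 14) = -9 / 550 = -0.02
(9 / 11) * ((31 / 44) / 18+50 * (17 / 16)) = 21053 / 484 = 43.50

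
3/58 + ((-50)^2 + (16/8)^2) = 145235/58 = 2504.05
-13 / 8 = -1.62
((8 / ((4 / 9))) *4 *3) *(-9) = -1944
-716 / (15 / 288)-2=-68746 / 5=-13749.20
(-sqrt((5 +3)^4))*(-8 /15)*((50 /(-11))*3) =-5120 /11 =-465.45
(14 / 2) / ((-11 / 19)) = -133 / 11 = -12.09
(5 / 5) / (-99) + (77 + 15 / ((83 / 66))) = 730636 / 8217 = 88.92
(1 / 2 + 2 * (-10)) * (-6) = 117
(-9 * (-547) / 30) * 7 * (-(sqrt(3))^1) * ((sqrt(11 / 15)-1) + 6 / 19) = -11487 * sqrt(55) / 50 + 149331 * sqrt(3) / 190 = -342.49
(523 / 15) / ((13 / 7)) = 3661 / 195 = 18.77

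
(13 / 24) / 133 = 13 / 3192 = 0.00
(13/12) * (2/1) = 13/6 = 2.17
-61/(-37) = 61/37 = 1.65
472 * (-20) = -9440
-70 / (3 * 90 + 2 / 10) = -50 / 193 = -0.26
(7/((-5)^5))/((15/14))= -98/46875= -0.00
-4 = -4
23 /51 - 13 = -640 /51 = -12.55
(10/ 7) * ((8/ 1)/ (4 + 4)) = 10/ 7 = 1.43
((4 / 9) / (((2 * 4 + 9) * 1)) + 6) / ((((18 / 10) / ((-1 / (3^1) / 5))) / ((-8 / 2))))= 3688 / 4131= 0.89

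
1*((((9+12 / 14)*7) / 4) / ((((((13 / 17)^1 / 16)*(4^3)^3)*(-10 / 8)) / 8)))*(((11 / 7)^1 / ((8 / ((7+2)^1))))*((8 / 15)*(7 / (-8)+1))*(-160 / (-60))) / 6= -4301 / 9318400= -0.00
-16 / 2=-8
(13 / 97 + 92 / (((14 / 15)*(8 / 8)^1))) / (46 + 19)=67021 / 44135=1.52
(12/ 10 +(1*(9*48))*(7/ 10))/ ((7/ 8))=12144/ 35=346.97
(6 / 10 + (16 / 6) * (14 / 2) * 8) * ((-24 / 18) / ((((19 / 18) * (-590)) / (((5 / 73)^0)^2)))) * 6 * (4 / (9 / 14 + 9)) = 1007552 / 1261125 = 0.80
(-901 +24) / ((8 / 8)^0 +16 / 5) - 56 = -5561 / 21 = -264.81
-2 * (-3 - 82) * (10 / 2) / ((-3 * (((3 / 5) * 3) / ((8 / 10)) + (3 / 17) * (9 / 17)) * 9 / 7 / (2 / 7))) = -1965200 / 73143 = -26.87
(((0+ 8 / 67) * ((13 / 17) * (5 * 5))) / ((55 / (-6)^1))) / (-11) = 3120 / 137819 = 0.02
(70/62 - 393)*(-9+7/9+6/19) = 16424096/5301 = 3098.30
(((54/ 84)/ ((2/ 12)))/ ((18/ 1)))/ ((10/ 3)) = 9/ 140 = 0.06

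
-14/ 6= -2.33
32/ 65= 0.49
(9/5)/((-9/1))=-1/5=-0.20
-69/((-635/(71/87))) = 1633/18415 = 0.09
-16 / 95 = -0.17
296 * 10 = 2960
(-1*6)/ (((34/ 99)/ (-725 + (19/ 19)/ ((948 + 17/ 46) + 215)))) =1047554883/ 82705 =12666.16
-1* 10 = -10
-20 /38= -10 /19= -0.53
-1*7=-7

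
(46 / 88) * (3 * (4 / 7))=69 / 77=0.90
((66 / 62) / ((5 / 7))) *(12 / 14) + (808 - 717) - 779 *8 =-951657 / 155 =-6139.72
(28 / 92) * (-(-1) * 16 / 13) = 0.37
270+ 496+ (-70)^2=5666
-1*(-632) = 632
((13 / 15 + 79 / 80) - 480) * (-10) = 114755 / 24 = 4781.46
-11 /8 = -1.38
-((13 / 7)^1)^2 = -169 / 49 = -3.45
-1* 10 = -10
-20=-20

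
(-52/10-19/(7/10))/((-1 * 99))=1132/3465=0.33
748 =748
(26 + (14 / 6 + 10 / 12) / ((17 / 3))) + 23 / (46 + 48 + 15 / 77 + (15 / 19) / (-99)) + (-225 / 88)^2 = 907214610741 / 27210720064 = 33.34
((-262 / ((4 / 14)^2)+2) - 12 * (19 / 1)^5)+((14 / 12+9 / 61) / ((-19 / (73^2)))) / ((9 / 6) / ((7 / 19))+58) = -179576986518269 / 6043026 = -29716401.44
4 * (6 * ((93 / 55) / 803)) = 2232 / 44165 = 0.05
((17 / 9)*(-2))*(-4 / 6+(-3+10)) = -646 / 27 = -23.93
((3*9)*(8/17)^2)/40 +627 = 906231/1445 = 627.15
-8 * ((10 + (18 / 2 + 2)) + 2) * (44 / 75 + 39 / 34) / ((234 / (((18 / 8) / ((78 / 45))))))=-101683 / 57460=-1.77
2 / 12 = 1 / 6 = 0.17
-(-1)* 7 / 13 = 0.54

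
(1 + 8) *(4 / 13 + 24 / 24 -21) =-2304 / 13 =-177.23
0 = 0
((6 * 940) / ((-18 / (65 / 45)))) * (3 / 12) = -3055 / 27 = -113.15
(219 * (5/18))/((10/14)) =85.17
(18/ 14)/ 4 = 9/ 28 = 0.32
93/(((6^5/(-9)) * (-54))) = 0.00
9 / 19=0.47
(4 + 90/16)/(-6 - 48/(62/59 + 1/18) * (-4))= 12925/224976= 0.06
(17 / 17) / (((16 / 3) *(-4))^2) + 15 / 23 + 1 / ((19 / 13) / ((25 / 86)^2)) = 2357080757 / 3309621248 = 0.71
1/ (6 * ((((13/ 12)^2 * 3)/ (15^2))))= 1800/ 169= 10.65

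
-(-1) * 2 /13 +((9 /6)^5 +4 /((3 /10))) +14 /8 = 28493 /1248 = 22.83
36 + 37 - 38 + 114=149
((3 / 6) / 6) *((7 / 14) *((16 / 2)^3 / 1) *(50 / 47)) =3200 / 141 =22.70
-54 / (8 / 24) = -162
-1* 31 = -31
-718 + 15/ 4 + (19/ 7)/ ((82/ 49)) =-116871/ 164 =-712.63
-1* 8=-8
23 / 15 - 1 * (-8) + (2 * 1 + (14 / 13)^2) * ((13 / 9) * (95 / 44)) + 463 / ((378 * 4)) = 19.69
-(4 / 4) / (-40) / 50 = 1 / 2000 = 0.00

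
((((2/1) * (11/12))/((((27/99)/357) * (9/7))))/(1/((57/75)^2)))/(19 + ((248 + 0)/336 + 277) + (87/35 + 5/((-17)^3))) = 1251360314743/347306772375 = 3.60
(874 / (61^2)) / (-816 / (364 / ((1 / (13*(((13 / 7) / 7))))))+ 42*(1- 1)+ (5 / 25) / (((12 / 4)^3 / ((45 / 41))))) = -236181894 / 645396287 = -0.37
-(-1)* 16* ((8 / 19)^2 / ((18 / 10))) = 5120 / 3249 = 1.58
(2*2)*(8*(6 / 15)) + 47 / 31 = 2219 / 155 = 14.32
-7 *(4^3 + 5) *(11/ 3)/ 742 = -253/ 106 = -2.39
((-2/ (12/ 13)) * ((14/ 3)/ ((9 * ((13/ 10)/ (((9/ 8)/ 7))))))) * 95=-475/ 36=-13.19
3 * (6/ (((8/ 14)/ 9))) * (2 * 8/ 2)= 2268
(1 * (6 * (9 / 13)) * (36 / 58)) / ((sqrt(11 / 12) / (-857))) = -1666008 * sqrt(33) / 4147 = -2307.81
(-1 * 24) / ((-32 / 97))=291 / 4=72.75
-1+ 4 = 3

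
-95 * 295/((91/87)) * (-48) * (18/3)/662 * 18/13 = 6319749600/391573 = 16139.39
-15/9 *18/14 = -15/7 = -2.14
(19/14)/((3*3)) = 19/126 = 0.15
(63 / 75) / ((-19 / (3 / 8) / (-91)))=5733 / 3800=1.51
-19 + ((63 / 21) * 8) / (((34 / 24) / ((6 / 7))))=-533 / 119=-4.48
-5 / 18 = -0.28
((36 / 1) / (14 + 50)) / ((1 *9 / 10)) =5 / 8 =0.62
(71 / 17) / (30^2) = 71 / 15300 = 0.00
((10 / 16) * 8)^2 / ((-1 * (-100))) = 1 / 4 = 0.25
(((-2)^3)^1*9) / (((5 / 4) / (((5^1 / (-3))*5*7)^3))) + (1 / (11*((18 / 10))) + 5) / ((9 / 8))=10187104000 / 891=11433337.82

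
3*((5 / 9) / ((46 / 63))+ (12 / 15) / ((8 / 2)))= 663 / 230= 2.88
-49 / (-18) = 49 / 18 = 2.72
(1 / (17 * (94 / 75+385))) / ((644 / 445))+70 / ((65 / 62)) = 275288901091 / 4122983956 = 66.77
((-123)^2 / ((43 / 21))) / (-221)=-317709 / 9503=-33.43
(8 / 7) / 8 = 1 / 7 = 0.14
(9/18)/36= 1/72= 0.01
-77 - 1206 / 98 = -4376 / 49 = -89.31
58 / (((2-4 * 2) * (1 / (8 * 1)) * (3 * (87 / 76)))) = -608 / 27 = -22.52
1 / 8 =0.12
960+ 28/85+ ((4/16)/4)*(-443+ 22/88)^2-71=285949293/21760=13141.05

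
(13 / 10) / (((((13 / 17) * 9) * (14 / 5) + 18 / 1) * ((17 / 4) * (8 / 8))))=13 / 1584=0.01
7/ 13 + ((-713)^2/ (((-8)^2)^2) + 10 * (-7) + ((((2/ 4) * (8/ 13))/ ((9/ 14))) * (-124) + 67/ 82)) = -76263091/ 19648512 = -3.88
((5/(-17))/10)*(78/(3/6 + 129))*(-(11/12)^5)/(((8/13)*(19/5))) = 0.00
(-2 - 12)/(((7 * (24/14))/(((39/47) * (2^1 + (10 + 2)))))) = -637/47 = -13.55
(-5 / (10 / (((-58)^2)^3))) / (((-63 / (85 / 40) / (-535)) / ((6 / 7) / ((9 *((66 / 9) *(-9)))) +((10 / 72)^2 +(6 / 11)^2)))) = -1872821679168392585 / 17288964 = -108324690777.79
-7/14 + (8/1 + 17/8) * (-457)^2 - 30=16916525/8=2114565.62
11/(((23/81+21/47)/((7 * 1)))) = 293139/2782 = 105.37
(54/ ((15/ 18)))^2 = 104976/ 25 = 4199.04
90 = 90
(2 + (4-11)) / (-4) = 5 / 4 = 1.25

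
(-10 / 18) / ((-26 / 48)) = 40 / 39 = 1.03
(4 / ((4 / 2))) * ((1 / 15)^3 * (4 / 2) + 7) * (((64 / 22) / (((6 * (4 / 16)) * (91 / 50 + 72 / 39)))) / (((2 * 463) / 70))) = 550414592 / 983066139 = 0.56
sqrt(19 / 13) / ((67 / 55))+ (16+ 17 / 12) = 55 * sqrt(247) / 871+ 209 / 12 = 18.41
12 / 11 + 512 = 5644 / 11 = 513.09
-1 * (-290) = 290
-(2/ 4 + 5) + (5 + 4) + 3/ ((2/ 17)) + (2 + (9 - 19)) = 21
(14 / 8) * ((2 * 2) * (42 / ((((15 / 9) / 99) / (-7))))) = -611226 / 5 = -122245.20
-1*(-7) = 7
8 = 8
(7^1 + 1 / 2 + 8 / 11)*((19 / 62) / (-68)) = -3439 / 92752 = -0.04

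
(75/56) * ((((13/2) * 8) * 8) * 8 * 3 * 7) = 93600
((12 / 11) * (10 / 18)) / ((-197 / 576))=-3840 / 2167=-1.77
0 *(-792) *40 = 0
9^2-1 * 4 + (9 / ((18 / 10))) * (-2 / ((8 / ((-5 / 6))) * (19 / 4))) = 8803 / 114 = 77.22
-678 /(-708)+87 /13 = 11735 /1534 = 7.65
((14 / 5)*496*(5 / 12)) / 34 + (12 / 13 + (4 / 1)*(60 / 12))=25156 / 663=37.94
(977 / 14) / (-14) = -977 / 196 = -4.98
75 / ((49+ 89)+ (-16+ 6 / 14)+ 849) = 21 / 272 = 0.08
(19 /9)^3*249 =569297 /243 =2342.79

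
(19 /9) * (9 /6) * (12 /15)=38 /15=2.53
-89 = -89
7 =7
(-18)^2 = 324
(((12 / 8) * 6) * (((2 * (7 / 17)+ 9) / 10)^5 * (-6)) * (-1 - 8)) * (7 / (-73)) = -220946267517507 / 5182478050000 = -42.63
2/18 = 1/9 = 0.11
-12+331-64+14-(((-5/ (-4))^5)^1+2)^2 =255307015/ 1048576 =243.48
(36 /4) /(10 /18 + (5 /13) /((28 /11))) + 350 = 839734 /2315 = 362.74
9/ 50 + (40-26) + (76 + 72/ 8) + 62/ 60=7516/ 75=100.21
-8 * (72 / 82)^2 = -10368 / 1681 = -6.17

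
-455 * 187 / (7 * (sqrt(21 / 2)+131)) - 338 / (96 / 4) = -44012189 / 411612+12155 * sqrt(42) / 34301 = -104.63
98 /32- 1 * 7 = -63 /16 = -3.94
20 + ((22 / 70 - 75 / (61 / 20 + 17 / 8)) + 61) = 161374 / 2415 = 66.82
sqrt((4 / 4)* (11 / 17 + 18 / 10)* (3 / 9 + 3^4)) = 8* sqrt(202215) / 255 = 14.11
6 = 6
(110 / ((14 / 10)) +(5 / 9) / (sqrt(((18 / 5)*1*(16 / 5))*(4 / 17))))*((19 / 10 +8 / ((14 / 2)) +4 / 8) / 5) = 31*sqrt(34) / 756 +2728 / 49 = 55.91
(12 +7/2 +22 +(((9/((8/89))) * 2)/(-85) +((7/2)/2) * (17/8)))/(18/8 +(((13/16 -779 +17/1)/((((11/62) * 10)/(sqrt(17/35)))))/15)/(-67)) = 40694132536076250/2314827697451111 -441200320040865 * sqrt(595)/4629655394902222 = 15.26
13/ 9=1.44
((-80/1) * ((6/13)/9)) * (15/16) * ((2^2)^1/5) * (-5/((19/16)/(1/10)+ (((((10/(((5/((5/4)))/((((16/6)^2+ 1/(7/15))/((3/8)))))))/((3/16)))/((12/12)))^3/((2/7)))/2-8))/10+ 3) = -119873590720339080/12986305696090879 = -9.23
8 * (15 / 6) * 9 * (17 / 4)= 765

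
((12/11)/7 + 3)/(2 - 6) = -243/308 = -0.79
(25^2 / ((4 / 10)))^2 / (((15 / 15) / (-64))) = -156250000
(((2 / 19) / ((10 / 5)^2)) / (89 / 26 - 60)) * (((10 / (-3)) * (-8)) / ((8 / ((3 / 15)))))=-26 / 83847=-0.00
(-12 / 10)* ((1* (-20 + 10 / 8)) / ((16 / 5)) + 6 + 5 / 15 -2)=293 / 160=1.83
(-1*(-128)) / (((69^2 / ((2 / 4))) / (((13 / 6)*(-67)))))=-27872 / 14283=-1.95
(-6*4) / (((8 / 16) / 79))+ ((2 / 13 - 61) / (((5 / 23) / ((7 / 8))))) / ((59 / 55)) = -24668573 / 6136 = -4020.30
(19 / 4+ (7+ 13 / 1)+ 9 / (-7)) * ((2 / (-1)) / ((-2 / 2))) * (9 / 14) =5913 / 196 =30.17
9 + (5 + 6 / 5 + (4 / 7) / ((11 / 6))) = 5972 / 385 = 15.51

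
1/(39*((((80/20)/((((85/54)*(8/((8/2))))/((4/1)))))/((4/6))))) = 85/25272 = 0.00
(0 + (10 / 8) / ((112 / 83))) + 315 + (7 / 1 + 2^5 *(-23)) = -185057 / 448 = -413.07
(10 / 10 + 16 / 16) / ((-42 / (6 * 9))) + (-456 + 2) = -3196 / 7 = -456.57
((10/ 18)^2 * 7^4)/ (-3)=-60025/ 243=-247.02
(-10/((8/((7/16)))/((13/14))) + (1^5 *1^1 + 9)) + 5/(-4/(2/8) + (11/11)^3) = 3517/384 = 9.16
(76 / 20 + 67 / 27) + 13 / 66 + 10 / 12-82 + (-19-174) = -397517 / 1485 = -267.69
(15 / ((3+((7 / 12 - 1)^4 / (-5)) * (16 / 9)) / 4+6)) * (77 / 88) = 612360 / 314803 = 1.95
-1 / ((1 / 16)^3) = -4096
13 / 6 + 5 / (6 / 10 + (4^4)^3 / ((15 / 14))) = 2.17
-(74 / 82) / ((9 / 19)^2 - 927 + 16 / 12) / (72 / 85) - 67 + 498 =425061065761 / 986217936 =431.00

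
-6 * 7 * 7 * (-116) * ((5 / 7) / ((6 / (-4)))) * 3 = -48720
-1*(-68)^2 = -4624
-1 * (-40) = 40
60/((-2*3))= -10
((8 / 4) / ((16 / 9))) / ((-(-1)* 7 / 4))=9 / 14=0.64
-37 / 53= -0.70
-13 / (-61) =13 / 61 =0.21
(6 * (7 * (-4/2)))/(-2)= 42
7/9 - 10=-83/9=-9.22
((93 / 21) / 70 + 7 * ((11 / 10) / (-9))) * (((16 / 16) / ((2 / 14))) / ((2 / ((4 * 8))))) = -27952 / 315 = -88.74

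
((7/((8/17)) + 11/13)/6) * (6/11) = 1635/1144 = 1.43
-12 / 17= -0.71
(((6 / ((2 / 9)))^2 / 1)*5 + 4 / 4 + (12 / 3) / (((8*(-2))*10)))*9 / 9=3645.98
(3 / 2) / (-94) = -3 / 188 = -0.02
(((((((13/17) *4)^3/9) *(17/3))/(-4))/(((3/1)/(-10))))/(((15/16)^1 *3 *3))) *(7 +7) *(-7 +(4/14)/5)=-2249728/13005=-172.99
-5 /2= -2.50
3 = 3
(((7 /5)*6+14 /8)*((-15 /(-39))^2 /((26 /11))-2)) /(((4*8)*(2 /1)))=-1728139 /5624320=-0.31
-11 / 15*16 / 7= -176 / 105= -1.68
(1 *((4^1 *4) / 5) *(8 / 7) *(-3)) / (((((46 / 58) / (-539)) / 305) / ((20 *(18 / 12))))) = 1569173760 / 23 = 68224946.09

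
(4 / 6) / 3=2 / 9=0.22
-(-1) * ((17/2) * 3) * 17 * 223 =193341/2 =96670.50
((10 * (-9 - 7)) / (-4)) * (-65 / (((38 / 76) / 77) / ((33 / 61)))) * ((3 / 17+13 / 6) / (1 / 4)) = -2105303200 / 1037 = -2030186.31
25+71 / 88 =2271 / 88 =25.81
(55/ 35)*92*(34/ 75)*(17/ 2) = 292468/ 525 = 557.08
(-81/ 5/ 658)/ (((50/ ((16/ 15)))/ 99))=-10692/ 205625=-0.05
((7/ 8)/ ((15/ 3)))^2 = 49/ 1600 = 0.03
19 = 19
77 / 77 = 1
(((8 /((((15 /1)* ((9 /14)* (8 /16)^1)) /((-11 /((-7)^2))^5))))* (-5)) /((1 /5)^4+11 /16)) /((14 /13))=334986080000 /52556497403193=0.01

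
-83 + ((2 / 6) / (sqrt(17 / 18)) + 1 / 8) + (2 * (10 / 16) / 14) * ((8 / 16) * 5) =-9257 / 112 + sqrt(34) / 17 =-82.31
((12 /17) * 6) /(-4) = -18 /17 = -1.06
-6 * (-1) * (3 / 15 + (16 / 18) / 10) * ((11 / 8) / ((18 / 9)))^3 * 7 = 121121 / 30720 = 3.94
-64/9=-7.11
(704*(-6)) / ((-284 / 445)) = 6618.59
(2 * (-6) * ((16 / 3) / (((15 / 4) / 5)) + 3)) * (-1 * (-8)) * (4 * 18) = -69888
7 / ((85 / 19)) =133 / 85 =1.56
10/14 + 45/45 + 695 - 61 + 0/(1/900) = 4450/7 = 635.71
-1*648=-648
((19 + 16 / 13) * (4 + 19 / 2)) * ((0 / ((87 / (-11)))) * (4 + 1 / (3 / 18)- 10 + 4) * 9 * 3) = 0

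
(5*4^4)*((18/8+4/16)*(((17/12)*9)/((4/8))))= 81600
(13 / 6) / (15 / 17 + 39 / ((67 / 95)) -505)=-14807 / 3067230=-0.00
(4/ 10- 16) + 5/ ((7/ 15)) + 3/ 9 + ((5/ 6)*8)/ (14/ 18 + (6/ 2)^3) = -2264/ 525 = -4.31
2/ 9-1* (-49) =49.22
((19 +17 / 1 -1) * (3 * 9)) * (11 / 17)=10395 / 17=611.47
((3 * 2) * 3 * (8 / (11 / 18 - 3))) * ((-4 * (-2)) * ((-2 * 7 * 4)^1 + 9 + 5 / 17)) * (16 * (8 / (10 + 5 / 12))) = 25289293824 / 91375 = 276763.82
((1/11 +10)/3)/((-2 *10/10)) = -37/22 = -1.68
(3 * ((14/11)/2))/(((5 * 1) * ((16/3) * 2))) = 63/1760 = 0.04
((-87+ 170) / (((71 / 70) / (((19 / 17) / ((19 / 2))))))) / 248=2905 / 74834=0.04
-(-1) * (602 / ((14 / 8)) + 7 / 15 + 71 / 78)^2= 2015920201 / 16900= 119285.22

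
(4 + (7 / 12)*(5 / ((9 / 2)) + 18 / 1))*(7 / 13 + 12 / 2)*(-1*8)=-278120 / 351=-792.36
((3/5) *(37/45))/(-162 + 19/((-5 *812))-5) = -30044/10170585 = -0.00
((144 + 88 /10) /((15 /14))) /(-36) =-3.96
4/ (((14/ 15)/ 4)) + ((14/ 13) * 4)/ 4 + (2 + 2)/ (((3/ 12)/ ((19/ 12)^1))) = 11890/ 273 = 43.55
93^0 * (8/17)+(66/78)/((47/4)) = 5636/10387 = 0.54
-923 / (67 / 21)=-19383 / 67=-289.30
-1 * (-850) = 850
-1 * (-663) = 663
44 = 44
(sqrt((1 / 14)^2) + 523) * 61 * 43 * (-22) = -211290519 / 7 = -30184359.86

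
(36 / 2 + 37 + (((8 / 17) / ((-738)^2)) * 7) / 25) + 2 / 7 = 22395080573 / 405078975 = 55.29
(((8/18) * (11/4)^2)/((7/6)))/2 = 121/84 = 1.44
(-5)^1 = -5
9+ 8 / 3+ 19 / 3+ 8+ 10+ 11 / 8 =299 / 8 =37.38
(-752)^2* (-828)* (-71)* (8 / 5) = 265958793216 / 5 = 53191758643.20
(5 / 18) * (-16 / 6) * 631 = -12620 / 27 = -467.41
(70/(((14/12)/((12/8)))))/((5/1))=18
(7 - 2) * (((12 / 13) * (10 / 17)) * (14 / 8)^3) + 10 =43405 / 1768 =24.55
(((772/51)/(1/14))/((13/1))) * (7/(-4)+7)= 18914/221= 85.58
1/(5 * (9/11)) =11/45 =0.24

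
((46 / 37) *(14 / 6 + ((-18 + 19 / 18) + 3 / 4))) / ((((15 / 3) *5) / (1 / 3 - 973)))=16744943 / 24975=670.47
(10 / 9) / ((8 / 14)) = 35 / 18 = 1.94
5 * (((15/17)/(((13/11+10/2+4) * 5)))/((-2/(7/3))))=-55/544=-0.10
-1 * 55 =-55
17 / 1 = 17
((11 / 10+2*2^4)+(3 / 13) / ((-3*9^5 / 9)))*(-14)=-197623811 / 426465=-463.40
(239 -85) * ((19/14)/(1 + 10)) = 19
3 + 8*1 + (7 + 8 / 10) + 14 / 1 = 164 / 5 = 32.80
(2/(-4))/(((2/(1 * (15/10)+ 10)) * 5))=-23/40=-0.58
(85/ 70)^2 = 1.47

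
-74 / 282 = -0.26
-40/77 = -0.52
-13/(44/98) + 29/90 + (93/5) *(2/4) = -19139/990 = -19.33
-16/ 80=-1/ 5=-0.20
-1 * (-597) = 597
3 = 3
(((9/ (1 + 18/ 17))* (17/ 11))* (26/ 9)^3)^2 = 26530.43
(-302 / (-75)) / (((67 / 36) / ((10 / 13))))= 7248 / 4355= 1.66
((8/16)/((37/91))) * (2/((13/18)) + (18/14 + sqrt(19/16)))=91 * sqrt(19)/296 + 369/74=6.33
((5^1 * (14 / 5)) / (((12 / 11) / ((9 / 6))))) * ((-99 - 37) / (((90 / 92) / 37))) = -4455836 / 45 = -99018.58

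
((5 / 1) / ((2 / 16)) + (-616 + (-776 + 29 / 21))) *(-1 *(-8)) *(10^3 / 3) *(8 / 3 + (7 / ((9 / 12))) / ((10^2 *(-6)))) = -5413929440 / 567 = -9548376.44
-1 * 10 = -10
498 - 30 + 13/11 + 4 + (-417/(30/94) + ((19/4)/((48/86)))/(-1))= -4445383/5280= -841.93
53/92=0.58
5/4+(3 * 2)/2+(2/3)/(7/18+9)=2921/676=4.32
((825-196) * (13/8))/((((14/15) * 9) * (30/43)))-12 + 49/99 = 1204195/7392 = 162.91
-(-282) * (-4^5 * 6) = -1732608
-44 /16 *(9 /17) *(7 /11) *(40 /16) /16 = -315 /2176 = -0.14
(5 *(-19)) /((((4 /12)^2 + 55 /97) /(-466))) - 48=19309647 /296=65235.29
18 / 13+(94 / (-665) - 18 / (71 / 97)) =-14331062 / 613795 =-23.35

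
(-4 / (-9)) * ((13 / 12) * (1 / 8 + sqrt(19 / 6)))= 13 / 216 + 13 * sqrt(114) / 162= 0.92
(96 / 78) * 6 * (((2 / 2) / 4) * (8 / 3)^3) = 4096 / 117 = 35.01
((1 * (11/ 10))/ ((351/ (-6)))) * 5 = -11/ 117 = -0.09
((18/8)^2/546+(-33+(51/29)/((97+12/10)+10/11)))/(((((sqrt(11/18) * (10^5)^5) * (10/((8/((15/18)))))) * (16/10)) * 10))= -45534969873 * sqrt(22)/843931088000000000000000000000000000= -0.00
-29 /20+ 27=511 /20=25.55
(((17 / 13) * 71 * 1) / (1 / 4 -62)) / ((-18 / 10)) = 24140 / 28899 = 0.84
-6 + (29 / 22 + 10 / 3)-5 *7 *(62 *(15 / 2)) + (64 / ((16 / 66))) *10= -899999 / 66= -13636.35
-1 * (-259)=259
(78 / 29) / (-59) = -78 / 1711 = -0.05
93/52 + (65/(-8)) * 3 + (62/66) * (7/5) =-365017/17160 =-21.27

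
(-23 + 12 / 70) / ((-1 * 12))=799 / 420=1.90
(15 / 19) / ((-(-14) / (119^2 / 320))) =6069 / 2432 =2.50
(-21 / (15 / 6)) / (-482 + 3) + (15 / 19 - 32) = -1419437 / 45505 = -31.19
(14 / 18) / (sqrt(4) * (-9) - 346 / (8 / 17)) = -28 / 27117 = -0.00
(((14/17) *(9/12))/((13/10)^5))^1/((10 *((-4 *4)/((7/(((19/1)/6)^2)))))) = -1653750/2278625141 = -0.00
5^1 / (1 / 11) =55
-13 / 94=-0.14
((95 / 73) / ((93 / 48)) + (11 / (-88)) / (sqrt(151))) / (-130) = -152 / 29419 + sqrt(151) / 157040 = -0.01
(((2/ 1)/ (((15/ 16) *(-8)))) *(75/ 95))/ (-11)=0.02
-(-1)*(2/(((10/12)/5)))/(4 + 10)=6/7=0.86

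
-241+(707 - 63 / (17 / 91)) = 2189 / 17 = 128.76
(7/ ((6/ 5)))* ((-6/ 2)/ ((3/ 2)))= -35/ 3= -11.67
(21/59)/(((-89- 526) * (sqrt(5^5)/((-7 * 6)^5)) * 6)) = 152473104 * sqrt(5)/1511875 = 225.51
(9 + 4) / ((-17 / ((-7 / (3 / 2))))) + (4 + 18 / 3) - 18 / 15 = 3154 / 255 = 12.37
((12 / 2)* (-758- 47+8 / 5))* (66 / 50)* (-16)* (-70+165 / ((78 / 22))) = -59713632 / 25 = -2388545.28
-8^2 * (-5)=320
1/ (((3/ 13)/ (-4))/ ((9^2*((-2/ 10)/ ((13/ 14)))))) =1512/ 5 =302.40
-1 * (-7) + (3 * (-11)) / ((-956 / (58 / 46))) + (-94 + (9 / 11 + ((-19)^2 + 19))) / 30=12048023 / 725604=16.60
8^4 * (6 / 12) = 2048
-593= -593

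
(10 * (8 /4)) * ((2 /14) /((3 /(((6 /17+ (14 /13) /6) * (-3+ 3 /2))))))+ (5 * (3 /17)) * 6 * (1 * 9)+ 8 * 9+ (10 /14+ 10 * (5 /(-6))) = 30376 /273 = 111.27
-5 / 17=-0.29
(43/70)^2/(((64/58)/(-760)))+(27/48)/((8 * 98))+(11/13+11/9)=-270286889/1048320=-257.83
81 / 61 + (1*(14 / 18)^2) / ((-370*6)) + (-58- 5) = -676485829 / 10969020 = -61.67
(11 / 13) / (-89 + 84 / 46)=-253 / 26065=-0.01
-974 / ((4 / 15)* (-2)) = 7305 / 4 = 1826.25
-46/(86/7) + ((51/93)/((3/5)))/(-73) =-1096684/291927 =-3.76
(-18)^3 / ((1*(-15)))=388.80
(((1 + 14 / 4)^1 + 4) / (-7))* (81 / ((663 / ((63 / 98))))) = -243 / 2548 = -0.10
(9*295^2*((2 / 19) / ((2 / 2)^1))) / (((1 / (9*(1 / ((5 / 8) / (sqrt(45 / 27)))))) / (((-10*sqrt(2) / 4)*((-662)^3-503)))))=5453464675919400*sqrt(30) / 19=1572097694504555.60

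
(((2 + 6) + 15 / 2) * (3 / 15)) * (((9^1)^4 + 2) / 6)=203453 / 60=3390.88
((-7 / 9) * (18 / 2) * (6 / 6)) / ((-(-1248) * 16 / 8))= -7 / 2496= -0.00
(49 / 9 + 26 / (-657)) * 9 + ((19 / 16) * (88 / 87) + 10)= 760151 / 12702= 59.84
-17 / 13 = -1.31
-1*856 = -856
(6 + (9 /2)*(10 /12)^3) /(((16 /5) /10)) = 10325 /384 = 26.89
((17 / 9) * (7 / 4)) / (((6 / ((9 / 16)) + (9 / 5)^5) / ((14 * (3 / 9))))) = 2603125 / 4988646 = 0.52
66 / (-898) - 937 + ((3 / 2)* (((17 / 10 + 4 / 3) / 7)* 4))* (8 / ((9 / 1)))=-18886874 / 20205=-934.76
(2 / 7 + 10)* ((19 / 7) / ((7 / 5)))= 6840 / 343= 19.94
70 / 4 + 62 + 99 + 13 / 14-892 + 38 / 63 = -44854 / 63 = -711.97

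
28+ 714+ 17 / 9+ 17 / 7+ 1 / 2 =94099 / 126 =746.82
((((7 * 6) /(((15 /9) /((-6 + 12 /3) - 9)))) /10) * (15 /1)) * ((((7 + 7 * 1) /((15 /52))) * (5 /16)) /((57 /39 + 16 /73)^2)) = -5163145533 /2312750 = -2232.47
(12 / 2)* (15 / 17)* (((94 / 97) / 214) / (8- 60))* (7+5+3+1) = -16920 / 2293759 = -0.01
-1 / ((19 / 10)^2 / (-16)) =1600 / 361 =4.43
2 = 2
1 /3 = 0.33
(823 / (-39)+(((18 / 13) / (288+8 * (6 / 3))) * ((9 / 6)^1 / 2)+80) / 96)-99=-30166519 / 252928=-119.27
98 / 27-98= -94.37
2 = 2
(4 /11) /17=4 /187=0.02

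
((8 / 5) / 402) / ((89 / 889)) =3556 / 89445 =0.04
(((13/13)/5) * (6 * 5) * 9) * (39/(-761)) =-2.77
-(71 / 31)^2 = -5041 / 961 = -5.25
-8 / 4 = -2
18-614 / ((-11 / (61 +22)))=51160 / 11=4650.91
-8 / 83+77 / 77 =75 / 83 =0.90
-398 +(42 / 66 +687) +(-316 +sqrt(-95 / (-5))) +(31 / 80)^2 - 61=-6139829 / 70400 +sqrt(19)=-82.85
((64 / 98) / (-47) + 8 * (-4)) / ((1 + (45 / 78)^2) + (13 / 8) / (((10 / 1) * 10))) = -3322675200 / 140020097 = -23.73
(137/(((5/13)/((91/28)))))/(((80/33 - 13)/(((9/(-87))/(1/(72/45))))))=4584294/253025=18.12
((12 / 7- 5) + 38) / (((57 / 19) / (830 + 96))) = 75006 / 7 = 10715.14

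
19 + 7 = 26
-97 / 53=-1.83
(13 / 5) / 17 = 13 / 85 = 0.15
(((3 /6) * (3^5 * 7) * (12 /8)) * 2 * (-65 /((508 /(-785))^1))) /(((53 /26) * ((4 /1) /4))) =3384947475 /26924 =125722.31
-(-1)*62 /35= 62 /35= 1.77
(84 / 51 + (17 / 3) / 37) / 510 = 3397 / 962370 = 0.00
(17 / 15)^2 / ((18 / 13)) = 3757 / 4050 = 0.93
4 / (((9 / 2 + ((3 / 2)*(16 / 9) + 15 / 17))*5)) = 408 / 4105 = 0.10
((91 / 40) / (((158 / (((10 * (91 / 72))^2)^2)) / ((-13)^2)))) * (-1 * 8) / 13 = -38211.43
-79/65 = -1.22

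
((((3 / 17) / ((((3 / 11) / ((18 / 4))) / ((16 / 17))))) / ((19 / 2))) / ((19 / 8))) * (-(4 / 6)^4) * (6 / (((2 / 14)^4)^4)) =-1497342919743942656 / 312987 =-4784041892295.66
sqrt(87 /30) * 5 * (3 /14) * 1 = 3 * sqrt(290) /28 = 1.82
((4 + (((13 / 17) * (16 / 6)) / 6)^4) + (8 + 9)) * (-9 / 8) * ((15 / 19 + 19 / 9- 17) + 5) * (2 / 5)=235752805427 / 2739906405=86.04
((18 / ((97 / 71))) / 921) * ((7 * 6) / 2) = 8946 / 29779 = 0.30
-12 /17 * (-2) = 1.41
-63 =-63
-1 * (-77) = 77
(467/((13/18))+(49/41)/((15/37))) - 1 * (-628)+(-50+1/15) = 3271634/2665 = 1227.63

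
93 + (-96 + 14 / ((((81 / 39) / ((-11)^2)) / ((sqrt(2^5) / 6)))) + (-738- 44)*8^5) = -25624579 + 44044*sqrt(2) / 81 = -25623810.02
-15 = -15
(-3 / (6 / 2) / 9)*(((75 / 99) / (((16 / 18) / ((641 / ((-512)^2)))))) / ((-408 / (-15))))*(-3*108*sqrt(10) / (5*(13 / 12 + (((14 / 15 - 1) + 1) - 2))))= 6490125*sqrt(10) / 196083712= 0.10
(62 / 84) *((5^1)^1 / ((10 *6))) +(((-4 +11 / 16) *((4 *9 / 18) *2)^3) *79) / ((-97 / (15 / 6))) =21105487 / 48888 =431.71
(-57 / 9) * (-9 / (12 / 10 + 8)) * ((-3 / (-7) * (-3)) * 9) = -23085 / 322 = -71.69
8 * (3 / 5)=24 / 5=4.80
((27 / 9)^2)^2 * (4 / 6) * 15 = 810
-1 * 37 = -37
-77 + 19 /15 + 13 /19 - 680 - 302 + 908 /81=-8047733 /7695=-1045.84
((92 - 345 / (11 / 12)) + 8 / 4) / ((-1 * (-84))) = -3.36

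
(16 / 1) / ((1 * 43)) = 16 / 43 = 0.37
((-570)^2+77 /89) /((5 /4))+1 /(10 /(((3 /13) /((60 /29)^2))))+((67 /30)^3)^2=219335552438446283 /843453000000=260044.78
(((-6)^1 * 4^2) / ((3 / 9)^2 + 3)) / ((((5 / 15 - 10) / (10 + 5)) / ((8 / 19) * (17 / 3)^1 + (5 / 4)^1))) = 671490 / 3857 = 174.10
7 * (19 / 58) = 2.29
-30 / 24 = -5 / 4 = -1.25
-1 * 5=-5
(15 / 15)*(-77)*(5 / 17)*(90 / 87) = -11550 / 493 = -23.43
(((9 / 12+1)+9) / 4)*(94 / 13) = 2021 / 104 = 19.43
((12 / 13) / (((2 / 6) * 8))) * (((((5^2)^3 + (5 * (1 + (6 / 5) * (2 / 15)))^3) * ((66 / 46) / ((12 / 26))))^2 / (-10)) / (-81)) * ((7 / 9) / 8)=10764798499994539 / 107122500000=100490.55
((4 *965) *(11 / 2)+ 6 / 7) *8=1188928 / 7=169846.86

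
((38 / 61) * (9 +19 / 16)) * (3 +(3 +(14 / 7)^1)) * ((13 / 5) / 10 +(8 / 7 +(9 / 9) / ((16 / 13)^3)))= 4304963171 / 43724800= 98.46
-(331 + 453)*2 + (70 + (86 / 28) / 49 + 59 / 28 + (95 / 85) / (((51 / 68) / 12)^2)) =-28215335 / 23324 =-1209.71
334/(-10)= -167/5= -33.40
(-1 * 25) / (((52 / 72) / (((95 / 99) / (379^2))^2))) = -451250 / 292097656024317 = -0.00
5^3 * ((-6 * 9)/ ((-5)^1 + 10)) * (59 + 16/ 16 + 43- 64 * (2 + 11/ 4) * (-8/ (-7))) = 2309850/ 7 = 329978.57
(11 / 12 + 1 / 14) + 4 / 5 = 751 / 420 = 1.79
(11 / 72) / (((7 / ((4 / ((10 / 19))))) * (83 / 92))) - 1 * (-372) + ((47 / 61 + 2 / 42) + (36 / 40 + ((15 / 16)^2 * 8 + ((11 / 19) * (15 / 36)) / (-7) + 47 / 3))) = 76907182963 / 193933152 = 396.57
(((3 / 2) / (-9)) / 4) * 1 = -0.04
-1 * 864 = -864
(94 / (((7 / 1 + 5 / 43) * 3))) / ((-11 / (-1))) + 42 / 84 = 9091 / 10098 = 0.90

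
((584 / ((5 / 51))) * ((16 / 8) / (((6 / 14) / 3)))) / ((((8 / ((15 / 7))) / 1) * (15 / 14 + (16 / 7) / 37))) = 11571084 / 587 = 19712.24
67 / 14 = 4.79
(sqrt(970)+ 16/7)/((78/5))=40/273+ 5 * sqrt(970)/78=2.14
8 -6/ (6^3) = 287/ 36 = 7.97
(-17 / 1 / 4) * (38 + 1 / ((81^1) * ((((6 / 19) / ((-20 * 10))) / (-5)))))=-159239 / 486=-327.65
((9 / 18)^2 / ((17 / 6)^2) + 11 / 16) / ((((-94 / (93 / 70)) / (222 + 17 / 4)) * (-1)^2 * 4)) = -55936059 / 97362944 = -0.57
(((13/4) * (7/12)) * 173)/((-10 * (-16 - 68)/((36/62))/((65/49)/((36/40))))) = 146185/437472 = 0.33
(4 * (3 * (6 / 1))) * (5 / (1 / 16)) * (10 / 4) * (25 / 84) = 30000 / 7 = 4285.71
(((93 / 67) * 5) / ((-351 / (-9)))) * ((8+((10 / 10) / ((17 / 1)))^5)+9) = 3741323350 / 1236695447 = 3.03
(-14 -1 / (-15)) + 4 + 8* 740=5910.07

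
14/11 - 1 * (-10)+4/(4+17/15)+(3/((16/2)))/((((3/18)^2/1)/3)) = 8093/154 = 52.55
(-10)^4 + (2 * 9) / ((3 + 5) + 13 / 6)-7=609681 / 61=9994.77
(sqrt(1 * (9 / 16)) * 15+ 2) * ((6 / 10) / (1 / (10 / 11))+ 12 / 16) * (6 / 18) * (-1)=-1007 / 176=-5.72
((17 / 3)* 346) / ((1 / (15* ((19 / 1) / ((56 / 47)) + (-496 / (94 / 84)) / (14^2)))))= 529659395 / 1316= 402476.74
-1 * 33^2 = -1089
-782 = -782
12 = 12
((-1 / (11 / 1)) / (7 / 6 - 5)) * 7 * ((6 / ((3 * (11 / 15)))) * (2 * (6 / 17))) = 15120 / 47311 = 0.32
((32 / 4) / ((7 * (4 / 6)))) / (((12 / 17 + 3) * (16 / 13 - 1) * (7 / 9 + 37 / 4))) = 3536 / 17689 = 0.20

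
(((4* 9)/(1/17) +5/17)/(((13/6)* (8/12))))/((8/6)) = 281043/884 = 317.92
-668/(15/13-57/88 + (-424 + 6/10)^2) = -19104800/5127066691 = -0.00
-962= -962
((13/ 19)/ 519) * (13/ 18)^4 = 0.00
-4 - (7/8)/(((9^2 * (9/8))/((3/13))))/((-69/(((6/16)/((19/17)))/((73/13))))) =-4.00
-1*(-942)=942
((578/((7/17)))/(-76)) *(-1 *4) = 9826/133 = 73.88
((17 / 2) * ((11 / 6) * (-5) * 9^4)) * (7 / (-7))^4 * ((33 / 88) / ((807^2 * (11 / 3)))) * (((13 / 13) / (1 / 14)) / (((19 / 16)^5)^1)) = -85279703040 / 179172999739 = -0.48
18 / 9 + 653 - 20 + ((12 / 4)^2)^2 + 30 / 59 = 42274 / 59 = 716.51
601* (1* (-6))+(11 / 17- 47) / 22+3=-674155 / 187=-3605.11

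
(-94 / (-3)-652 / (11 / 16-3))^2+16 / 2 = 98151.91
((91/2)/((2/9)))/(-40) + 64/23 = -8597/3680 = -2.34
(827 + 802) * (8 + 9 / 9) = 14661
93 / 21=31 / 7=4.43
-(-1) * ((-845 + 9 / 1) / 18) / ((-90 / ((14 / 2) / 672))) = 209 / 38880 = 0.01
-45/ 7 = -6.43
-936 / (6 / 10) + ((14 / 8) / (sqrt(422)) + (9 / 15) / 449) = -3502197 / 2245 + 7 * sqrt(422) / 1688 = -1559.91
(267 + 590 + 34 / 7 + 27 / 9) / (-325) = -6054 / 2275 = -2.66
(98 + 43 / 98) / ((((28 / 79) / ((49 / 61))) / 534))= 203484171 / 1708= 119135.93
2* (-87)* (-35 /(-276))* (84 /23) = -42630 /529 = -80.59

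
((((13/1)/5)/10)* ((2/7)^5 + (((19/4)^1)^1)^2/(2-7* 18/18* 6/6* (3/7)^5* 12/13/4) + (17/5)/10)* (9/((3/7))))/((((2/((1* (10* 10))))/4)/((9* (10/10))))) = 1711581547110669/14813449700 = 115542.40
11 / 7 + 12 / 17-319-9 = -38761 / 119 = -325.72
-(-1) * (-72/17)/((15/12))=-288/85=-3.39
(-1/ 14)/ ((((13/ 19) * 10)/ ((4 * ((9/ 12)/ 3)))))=-19/ 1820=-0.01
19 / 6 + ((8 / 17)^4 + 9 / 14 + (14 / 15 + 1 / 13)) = 185025233 / 38002055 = 4.87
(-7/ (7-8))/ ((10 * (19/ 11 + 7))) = 77/ 960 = 0.08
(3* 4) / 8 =3 / 2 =1.50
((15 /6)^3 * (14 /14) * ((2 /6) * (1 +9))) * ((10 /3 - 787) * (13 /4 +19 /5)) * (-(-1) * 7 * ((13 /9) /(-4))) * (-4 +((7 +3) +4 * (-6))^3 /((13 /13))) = -1998825506.08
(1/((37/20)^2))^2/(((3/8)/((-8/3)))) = -10240000/16867449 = -0.61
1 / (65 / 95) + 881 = 11472 / 13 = 882.46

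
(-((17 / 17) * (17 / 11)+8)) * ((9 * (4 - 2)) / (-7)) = 270 / 11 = 24.55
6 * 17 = 102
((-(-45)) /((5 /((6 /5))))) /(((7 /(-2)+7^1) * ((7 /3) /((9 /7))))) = 2916 /1715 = 1.70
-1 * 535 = -535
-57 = -57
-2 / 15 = -0.13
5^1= 5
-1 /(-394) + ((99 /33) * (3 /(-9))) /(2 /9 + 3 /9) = -3541 /1970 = -1.80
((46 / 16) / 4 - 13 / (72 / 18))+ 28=815 / 32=25.47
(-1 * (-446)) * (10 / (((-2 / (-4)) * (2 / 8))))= 35680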